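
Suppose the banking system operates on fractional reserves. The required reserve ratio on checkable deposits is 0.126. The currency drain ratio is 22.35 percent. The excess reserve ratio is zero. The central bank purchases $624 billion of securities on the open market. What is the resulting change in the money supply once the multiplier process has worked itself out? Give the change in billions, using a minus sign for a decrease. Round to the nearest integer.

$2184 billion

The money multiplier is m = (1 + c) / (rr + c) = (1 + 0.2235) / (0.126 + 0.2235) ≈ 3.5007.
The purchase adds 624 billion of base, so ΔM = m × ΔMB = 3.5007 × (+624) = 2184.4368 billion.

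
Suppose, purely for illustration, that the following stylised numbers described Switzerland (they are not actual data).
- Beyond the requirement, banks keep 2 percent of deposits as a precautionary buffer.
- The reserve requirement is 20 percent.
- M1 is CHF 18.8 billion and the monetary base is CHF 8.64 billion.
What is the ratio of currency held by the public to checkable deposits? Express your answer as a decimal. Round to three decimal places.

0.443

Using m = M/MB = 18.8/8.64 ≈ 2.175926. From m = (1 + c)/(c + rr + e), rearranging gives 1 + c = m·(c + rr + e), so c·(1 − m) = m·(rr + e) − 1.
Hence c = [m·(rr + e) − 1]/(1 − m) = [2.175926 × (0.2 + 0.02) − 1] / (1 − 2.175926) ≈ 0.443307.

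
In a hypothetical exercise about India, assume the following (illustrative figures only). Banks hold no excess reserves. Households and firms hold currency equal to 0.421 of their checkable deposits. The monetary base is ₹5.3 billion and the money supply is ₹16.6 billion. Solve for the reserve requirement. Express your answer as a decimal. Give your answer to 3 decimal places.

Using m = M/MB = 16.6/5.3 ≈ 3.132075. Since m = (1 + c)/(c + rr + e), the denominator satisfies c + rr + e = (1 + c)/m = (1 + 0.421) / 3.132075 ≈ 0.453693.
With c = 0.421 and e = 0, the reserve requirement is 0.453693 − 0.421 − 0 = 0.032693.

0.033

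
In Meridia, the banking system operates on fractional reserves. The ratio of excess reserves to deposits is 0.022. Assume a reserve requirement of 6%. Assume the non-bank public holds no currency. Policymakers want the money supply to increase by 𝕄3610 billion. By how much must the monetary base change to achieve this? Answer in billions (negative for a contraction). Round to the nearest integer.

The money multiplier is m = 1 / (rr + e) = 1 / (0.06 + 0.022) ≈ 12.19512.
ΔMB = ΔM / m = (+3610) / 12.19512 ≈ 296.02 billion.

𝕄296 billion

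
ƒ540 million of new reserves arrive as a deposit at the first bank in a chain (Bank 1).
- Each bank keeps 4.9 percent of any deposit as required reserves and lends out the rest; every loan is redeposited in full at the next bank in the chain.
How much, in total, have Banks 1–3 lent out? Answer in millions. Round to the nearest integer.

ƒ1466 million

Bank i lends (1 − rr)^i of the original deposit: Bank 1 lends 540·0.9510 = 513.5400, Bank 2 lends 540·0.9510² ≈ 488.3765, and so on.
Summing a geometric series: total = 540·[0.9510·(1 − 0.9510^3) / (1 − 0.9510)] ≈ 1466.3626 million.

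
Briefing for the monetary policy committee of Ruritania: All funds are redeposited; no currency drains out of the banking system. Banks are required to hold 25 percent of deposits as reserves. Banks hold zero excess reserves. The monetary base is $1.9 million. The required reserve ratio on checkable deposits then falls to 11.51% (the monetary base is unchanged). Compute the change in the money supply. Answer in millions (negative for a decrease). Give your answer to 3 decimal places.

$8.907 million

Initially m₁ = 1 / (0.25) = 4, so M₁ = 4 × 1.9 = 7.6 million.
After the change m₂ = 1 / (0.1151) ≈ 8.68810, so M₂ = 8.68810 × 1.9 ≈ 16.5074 million.
ΔM = M₂ − M₁ = 16.5074 − 7.6 = 8.9074 million.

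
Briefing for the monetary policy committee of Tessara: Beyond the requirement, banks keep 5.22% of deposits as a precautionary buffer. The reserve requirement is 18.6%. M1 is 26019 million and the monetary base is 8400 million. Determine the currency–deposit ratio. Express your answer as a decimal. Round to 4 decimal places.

0.1250

Using m = M/MB = 26019/8400 = 3.097500. From m = (1 + c)/(c + rr + e), rearranging gives 1 + c = m·(c + rr + e), so c·(1 − m) = m·(rr + e) − 1.
Hence c = [m·(rr + e) − 1]/(1 − m) = [3.097500 × (0.186 + 0.0522) − 1] / (1 − 3.097500) ≈ 0.124994.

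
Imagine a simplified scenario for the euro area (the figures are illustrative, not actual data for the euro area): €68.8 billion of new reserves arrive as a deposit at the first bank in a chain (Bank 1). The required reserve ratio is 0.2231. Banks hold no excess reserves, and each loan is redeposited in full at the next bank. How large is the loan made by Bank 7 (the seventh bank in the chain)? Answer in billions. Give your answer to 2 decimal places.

Each bank lends a fraction (1 − rr) = 0.7769 of the deposit it receives, so Bank 7 receives 68.8·0.7769^6 and lends 68.8·0.7769^7 ≈ 11.7529 billion.

€11.75 billion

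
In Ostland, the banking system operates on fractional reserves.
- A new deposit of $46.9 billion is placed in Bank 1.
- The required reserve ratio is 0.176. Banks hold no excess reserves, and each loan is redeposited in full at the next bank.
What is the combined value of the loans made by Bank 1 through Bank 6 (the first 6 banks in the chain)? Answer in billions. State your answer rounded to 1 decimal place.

$150.8 billion

Bank i lends (1 − rr)^i of the original deposit: Bank 1 lends 46.9·0.8240 = 38.6456, Bank 2 lends 46.9·0.8240² ≈ 31.8440, and so on.
Summing a geometric series: total = 46.9·[0.8240·(1 − 0.8240^6) / (1 − 0.8240)] ≈ 150.8466 billion.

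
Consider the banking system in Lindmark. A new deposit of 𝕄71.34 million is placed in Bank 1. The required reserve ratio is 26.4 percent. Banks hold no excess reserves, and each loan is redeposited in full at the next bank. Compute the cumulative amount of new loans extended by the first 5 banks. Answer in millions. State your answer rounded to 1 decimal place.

𝕄155.9 million

Bank i lends (1 − rr)^i of the original deposit: Bank 1 lends 71.34·0.7360 ≈ 52.5062, Bank 2 lends 71.34·0.7360² ≈ 38.6446, and so on.
Summing a geometric series: total = 71.34·[0.7360·(1 − 0.7360^5) / (1 − 0.7360)] ≈ 155.9340 million.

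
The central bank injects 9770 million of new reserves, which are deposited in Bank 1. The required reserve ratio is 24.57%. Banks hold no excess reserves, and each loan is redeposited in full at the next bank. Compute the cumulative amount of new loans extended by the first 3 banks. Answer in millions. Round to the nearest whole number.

Bank i lends (1 − rr)^i of the original deposit: Bank 1 lends 9770·0.7543 = 7369.5110, Bank 2 lends 9770·0.7543² ≈ 5558.8221, and so on.
Summing a geometric series: total = 9770·[0.7543·(1 − 0.7543^3) / (1 − 0.7543)] ≈ 17121.3527 million.

17121 million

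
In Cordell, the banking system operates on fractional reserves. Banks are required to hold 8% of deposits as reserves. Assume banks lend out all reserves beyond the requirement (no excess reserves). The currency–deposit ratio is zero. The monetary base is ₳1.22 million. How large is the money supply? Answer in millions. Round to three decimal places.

With no currency drain or excess reserves, the money multiplier is m = 1/rr = 1/0.08 = 12.5.
Money supply M = m × MB = 12.5 × 1.22 = 15.25 million.

₳15.250 million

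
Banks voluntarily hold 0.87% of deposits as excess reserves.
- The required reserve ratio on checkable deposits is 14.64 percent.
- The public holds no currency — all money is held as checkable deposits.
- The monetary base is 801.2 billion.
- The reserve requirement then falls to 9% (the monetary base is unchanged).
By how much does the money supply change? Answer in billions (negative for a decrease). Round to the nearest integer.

Initially m₁ = 1 / (0.1464 + 0.0087) ≈ 6.4475, so M₁ = 6.4475 × 801.2 = 5165.737 billion.
After the change m₂ = 1 / (0.09 + 0.0087) ≈ 10.1317, so M₂ = 10.1317 × 801.2 ≈ 8117.518 billion.
ΔM = M₂ − M₁ = 8117.518 − 5165.737 = 2951.781 billion.

2952 billion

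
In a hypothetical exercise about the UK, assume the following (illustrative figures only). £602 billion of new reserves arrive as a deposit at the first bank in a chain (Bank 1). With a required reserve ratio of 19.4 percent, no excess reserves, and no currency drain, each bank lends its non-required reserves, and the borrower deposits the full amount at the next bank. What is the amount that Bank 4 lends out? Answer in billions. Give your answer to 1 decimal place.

Each bank lends a fraction (1 − rr) = 0.8060 of the deposit it receives, so Bank 4 receives 602·0.8060^3 and lends 602·0.8060^4 ≈ 254.0602 billion.

£254.1 billion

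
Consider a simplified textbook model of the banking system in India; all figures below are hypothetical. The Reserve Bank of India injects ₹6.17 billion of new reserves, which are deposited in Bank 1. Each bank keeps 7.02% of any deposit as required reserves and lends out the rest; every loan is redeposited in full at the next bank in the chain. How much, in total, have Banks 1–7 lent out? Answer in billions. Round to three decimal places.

Bank i lends (1 − rr)^i of the original deposit: Bank 1 lends 6.17·0.9298 ≈ 5.7369, Bank 2 lends 6.17·0.9298² ≈ 5.3341, and so on.
Summing a geometric series: total = 6.17·[0.9298·(1 − 0.9298^7) / (1 − 0.9298)] ≈ 32.6237 billion.

₹32.624 billion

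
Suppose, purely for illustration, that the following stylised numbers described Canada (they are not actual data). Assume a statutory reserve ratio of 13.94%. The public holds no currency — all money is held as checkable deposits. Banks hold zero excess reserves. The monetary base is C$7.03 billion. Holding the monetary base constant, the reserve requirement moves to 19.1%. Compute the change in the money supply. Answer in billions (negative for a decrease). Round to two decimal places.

Initially m₁ = 1 / (0.1394) ≈ 7.1736, so M₁ = 7.1736 × 7.03 ≈ 50.4304 billion.
After the change m₂ = 1 / (0.191) ≈ 5.2356, so M₂ = 5.2356 × 7.03 ≈ 36.8063 billion.
ΔM = M₂ − M₁ = 36.8063 − 50.4304 = -13.6241 billion.

-13.62 billion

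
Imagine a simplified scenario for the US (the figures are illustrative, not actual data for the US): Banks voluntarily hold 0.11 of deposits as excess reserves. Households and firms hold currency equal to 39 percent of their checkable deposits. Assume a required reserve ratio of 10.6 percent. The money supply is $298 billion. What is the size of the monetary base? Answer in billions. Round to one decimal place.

The money multiplier is m = (1 + c) / (rr + e + c) = (1 + 0.39) / (0.106 + 0.11 + 0.39) ≈ 2.29373.
MB = M / m = 298 / 2.29373 ≈ 129.9194 billion.

$129.9 billion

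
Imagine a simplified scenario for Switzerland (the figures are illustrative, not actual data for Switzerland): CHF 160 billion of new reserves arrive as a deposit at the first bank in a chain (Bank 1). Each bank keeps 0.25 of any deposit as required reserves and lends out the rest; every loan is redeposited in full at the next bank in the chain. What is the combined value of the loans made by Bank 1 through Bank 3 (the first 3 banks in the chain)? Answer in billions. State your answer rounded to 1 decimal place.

CHF 277.5 billion

Bank i lends (1 − rr)^i of the original deposit: Bank 1 lends 160·0.7500 = 120.0000, Bank 2 lends 160·0.7500² = 90.0000, and so on.
Summing a geometric series: total = 160·[0.7500·(1 − 0.7500^3) / (1 − 0.7500)] = 277.5000 billion.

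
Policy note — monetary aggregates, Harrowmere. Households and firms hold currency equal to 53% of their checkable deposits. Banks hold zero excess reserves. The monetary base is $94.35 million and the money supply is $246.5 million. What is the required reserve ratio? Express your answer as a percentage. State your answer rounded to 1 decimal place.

5.6%

Using m = M/MB = 246.5/94.35 ≈ 2.612613. Since m = (1 + c)/(c + rr + e), the denominator satisfies c + rr + e = (1 + c)/m = (1 + 0.53) / 2.612613 ≈ 0.585621.
With c = 0.53 and e = 0, the required reserve ratio is 0.585621 − 0.53 − 0 = 0.055621.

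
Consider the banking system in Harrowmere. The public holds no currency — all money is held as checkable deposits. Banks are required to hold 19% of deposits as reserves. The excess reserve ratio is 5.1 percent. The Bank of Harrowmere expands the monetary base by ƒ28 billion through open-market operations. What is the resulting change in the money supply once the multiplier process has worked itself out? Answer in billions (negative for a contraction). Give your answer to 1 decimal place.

The money multiplier is m = 1 / (rr + e) = 1 / (0.19 + 0.051) ≈ 4.1494.
The purchase adds 28 billion of base, so ΔM = m × ΔMB = 4.1494 × (+28) = 116.1832 billion.

ƒ116.2 billion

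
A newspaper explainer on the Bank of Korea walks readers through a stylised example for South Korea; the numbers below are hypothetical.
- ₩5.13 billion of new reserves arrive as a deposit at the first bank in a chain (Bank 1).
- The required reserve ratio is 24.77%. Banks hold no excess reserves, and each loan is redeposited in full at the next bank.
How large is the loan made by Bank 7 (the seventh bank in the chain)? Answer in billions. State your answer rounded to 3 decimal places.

Each bank lends a fraction (1 − rr) = 0.7523 of the deposit it receives, so Bank 7 receives 5.13·0.7523^6 and lends 5.13·0.7523^7 ≈ 0.6996 billion.

₩0.700 billion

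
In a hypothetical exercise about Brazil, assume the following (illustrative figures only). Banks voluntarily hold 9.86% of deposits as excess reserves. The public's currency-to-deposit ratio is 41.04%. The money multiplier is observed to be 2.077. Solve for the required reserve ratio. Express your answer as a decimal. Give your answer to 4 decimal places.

Using m = 2.077. Since m = (1 + c)/(c + rr + e), the denominator satisfies c + rr + e = (1 + c)/m = (1 + 0.4104) / 2.077 ≈ 0.679056.
With c = 0.4104 and e = 0.0986, the required reserve ratio is 0.679056 − 0.4104 − 0.0986 = 0.170056.

0.1701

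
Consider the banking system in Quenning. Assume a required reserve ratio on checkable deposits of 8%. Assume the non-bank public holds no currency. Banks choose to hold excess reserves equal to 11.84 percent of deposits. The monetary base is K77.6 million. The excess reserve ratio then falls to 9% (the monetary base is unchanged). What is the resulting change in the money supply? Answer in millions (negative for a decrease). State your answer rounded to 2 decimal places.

Initially m₁ = 1 / (0.08 + 0.1184) ≈ 5.04032, so M₁ = 5.04032 × 77.6 ≈ 391.1288 million.
After the change m₂ = 1 / (0.08 + 0.09) ≈ 5.88235, so M₂ = 5.88235 × 77.6 ≈ 456.4704 million.
ΔM = M₂ − M₁ = 456.4704 − 391.1288 = 65.3416 million.

K65.34 million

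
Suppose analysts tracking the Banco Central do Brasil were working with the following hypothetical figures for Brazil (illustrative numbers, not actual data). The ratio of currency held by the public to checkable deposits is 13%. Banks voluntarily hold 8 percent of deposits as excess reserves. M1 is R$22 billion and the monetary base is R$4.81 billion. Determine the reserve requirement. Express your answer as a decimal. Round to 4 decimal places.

0.0371

Using m = M/MB = 22/4.81 ≈ 4.573805. Since m = (1 + c)/(c + rr + e), the denominator satisfies c + rr + e = (1 + c)/m = (1 + 0.13) / 4.573805 ≈ 0.247059.
With c = 0.13 and e = 0.08, the reserve requirement is 0.247059 − 0.13 − 0.08 = 0.037059.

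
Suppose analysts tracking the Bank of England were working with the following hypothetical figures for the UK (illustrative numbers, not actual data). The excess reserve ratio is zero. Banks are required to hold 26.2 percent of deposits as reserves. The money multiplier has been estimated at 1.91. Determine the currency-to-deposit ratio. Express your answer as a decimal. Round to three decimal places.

Using m = 1.91. From m = (1 + c)/(c + rr + e), rearranging gives 1 + c = m·(c + rr + e), so c·(1 − m) = m·(rr + e) − 1.
Hence c = [m·(rr + e) − 1]/(1 − m) = [1.91 × (0.262 + 0) − 1] / (1 − 1.91) ≈ 0.548989.

0.549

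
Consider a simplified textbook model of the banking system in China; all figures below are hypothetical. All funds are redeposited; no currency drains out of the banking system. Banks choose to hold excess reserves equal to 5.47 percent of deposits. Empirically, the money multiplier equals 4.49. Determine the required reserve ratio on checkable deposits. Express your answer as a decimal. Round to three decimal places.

0.168

Using m = 4.49. Since m = (1 + c)/(c + rr + e), the denominator satisfies c + rr + e = (1 + c)/m = (1 + 0) / 4.49 ≈ 0.222717.
With c = 0 and e = 0.0547, the required reserve ratio on checkable deposits is 0.222717 − 0 − 0.0547 = 0.168017.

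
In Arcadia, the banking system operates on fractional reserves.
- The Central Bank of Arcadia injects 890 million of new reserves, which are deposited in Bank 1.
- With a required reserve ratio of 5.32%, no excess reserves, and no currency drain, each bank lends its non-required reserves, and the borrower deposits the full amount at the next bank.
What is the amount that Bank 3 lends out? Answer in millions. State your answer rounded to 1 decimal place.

755.4 million

Each bank lends a fraction (1 − rr) = 0.9468 of the deposit it receives, so Bank 3 receives 890·0.9468^2 and lends 890·0.9468^3 ≈ 755.3787 million.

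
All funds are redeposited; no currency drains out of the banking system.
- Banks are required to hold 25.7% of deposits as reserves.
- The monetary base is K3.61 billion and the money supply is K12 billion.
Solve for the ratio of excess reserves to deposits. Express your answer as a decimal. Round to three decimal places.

0.044

Using m = M/MB = 12/3.61 ≈ 3.324100. Since m = (1 + c)/(c + rr + e), the denominator satisfies c + rr + e = (1 + c)/m = (1 + 0) / 3.324100 ≈ 0.300833.
With c = 0 and rr = 0.257, the ratio of excess reserves to deposits is 0.300833 − 0 − 0.257 = 0.043833.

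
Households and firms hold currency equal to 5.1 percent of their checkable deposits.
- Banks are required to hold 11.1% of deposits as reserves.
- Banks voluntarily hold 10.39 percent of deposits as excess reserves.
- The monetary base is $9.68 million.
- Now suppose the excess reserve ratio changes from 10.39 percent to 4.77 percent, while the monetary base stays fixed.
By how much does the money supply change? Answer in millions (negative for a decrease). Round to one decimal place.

Initially m₁ = (1 + 0.051) / (0.111 + 0.1039 + 0.051) ≈ 3.9526, so M₁ = 3.9526 × 9.68 ≈ 38.2612 million.
After the change m₂ = (1 + 0.051) / (0.111 + 0.0477 + 0.051) ≈ 5.0119, so M₂ = 5.0119 × 9.68 ≈ 48.5152 million.
ΔM = M₂ − M₁ = 48.5152 − 38.2612 = 10.254 million.

$10.3 million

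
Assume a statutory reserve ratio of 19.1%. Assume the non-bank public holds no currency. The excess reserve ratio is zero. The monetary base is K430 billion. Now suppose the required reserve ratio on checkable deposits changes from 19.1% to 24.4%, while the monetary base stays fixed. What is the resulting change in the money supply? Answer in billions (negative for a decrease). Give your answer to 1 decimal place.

-489.0 billion

Initially m₁ = 1 / (0.191) ≈ 5.23560, so M₁ = 5.23560 × 430 = 2251.308 billion.
After the change m₂ = 1 / (0.244) ≈ 4.09836, so M₂ = 4.09836 × 430 = 1762.2948 billion.
ΔM = M₂ − M₁ = 1762.2948 − 2251.308 = -489.0132 billion.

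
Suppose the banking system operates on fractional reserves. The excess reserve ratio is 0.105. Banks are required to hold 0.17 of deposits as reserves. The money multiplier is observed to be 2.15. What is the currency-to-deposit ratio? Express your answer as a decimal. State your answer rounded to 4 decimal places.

0.3554

Using m = 2.15. From m = (1 + c)/(c + rr + e), rearranging gives 1 + c = m·(c + rr + e), so c·(1 − m) = m·(rr + e) − 1.
Hence c = [m·(rr + e) − 1]/(1 − m) = [2.15 × (0.17 + 0.105) − 1] / (1 − 2.15) ≈ 0.355435.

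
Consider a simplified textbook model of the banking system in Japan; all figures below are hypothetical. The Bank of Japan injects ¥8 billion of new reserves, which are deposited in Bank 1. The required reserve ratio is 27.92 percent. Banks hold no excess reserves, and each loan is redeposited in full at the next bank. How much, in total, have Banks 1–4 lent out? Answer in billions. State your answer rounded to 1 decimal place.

Bank i lends (1 − rr)^i of the original deposit: Bank 1 lends 8·0.7208 = 5.7664, Bank 2 lends 8·0.7208² ≈ 4.1564, and so on.
Summing a geometric series: total = 8·[0.7208·(1 − 0.7208^4) / (1 − 0.7208)] ≈ 15.0782 billion.

¥15.1 billion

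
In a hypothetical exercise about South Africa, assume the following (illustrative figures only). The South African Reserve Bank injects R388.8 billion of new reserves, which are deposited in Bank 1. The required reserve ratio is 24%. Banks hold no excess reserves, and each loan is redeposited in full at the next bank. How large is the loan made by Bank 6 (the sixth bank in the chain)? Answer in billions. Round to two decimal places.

Each bank lends a fraction (1 − rr) = 0.7600 of the deposit it receives, so Bank 6 receives 388.8·0.7600^5 and lends 388.8·0.7600^6 ≈ 74.9217 billion.

R74.92 billion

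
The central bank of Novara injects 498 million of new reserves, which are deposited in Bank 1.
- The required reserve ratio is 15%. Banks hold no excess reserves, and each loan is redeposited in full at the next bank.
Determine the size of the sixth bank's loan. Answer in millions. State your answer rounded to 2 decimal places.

187.82 million

Each bank lends a fraction (1 − rr) = 0.8500 of the deposit it receives, so Bank 6 receives 498·0.8500^5 and lends 498·0.8500^6 ≈ 187.8205 million.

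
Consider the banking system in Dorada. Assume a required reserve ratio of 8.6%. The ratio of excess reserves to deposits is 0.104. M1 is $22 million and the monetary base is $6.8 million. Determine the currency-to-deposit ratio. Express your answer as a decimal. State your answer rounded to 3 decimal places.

0.172

Using m = M/MB = 22/6.8 ≈ 3.235294. From m = (1 + c)/(c + rr + e), rearranging gives 1 + c = m·(c + rr + e), so c·(1 − m) = m·(rr + e) − 1.
Hence c = [m·(rr + e) − 1]/(1 − m) = [3.235294 × (0.086 + 0.104) − 1] / (1 − 3.235294) ≈ 0.172368.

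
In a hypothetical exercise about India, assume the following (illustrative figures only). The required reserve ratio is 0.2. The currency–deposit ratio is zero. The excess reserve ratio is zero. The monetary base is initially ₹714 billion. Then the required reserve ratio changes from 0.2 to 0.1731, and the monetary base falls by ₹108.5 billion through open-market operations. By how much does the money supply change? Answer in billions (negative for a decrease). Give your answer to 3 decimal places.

Before: m₁ = 1 / (0.2) = 5, MB₁ = 714, so M₁ = 5 × 714 = 3570 billion.
After: m₂ = 1 / (0.1731) ≈ 5.7770075, MB₂ = 714 − 108.5 = 605.5, so M₂ = 5.7770075 × 605.5 ≈ 3497.978 billion.
ΔM = M₂ − M₁ = 3497.978 − 3570 = -72.022 billion.

-72.022 billion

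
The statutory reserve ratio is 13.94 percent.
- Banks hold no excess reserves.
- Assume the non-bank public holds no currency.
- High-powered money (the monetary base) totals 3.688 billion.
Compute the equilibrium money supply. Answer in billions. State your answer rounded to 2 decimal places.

26.46 billion

With no currency drain or excess reserves, the money multiplier is m = 1/rr = 1/0.1394 ≈ 7.1736.
Money supply M = m × MB = 7.1736 × 3.688 ≈ 26.4562 billion.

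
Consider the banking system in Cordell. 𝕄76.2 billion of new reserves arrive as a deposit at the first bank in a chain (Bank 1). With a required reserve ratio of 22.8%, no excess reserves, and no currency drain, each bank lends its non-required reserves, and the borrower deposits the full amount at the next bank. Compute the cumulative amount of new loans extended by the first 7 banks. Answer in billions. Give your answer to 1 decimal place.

𝕄215.8 billion

Bank i lends (1 − rr)^i of the original deposit: Bank 1 lends 76.2·0.7720 = 58.8264, Bank 2 lends 76.2·0.7720² ≈ 45.4140, and so on.
Summing a geometric series: total = 76.2·[0.7720·(1 − 0.7720^7) / (1 − 0.7720)] ≈ 215.8449 billion.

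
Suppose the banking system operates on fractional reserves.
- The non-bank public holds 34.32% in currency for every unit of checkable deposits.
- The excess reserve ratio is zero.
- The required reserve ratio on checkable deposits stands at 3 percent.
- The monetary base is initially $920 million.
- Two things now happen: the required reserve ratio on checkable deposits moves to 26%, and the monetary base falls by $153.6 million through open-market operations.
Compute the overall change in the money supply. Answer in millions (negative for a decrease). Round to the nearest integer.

Before: m₁ = (1 + 0.3432) / (0.03 + 0.3432) ≈ 3.5991, MB₁ = 920, so M₁ = 3.5991 × 920 = 3311.172 million.
After: m₂ = (1 + 0.3432) / (0.26 + 0.3432) ≈ 2.2268, MB₂ = 920 − 153.6 = 766.4, so M₂ = 2.2268 × 766.4 ≈ 1706.6195 million.
ΔM = M₂ − M₁ = 1706.6195 − 3311.172 = -1604.5525 million.

-1605 million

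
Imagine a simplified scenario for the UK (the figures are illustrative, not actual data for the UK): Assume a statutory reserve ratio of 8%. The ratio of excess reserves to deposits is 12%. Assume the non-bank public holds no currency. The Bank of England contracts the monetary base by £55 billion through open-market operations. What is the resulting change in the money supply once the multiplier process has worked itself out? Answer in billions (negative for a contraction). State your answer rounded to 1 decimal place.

-275.0 billion

The money multiplier is m = 1 / (rr + e) = 1 / (0.08 + 0.12) = 5.
The sale removes 55 billion of base, so ΔM = m × ΔMB = 5 × (−55) = -275 billion.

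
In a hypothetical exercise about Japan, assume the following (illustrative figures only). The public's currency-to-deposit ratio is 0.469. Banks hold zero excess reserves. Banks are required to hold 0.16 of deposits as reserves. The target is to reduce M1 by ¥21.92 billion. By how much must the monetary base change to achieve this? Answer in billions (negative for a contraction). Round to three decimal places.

-9.386 billion

The money multiplier is m = (1 + c) / (rr + c) = (1 + 0.469) / (0.16 + 0.469) ≈ 2.335453.
ΔMB = ΔM / m = (−21.92) / 2.335453 ≈ -9.3858 billion.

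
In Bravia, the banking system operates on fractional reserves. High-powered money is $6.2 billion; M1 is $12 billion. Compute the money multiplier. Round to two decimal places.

1.94

The money multiplier is m = M / MB = 12 / 6.2 ≈ 1.93548.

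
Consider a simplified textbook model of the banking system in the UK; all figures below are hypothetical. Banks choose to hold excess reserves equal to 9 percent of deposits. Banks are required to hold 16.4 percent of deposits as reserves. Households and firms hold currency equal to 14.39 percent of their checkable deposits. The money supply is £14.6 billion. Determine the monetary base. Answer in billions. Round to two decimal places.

The money multiplier is m = (1 + c) / (rr + e + c) = (1 + 0.1439) / (0.164 + 0.09 + 0.1439) ≈ 2.87484.
MB = M / m = 14.6 / 2.87484 ≈ 5.0785 billion.

£5.08 billion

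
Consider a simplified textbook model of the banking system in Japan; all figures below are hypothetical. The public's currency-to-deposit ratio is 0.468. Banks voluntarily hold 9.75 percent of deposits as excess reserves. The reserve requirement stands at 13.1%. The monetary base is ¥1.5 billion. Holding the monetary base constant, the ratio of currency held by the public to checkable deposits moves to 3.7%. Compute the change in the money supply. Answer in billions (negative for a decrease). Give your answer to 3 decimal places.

Initially m₁ = (1 + 0.468) / (0.131 + 0.0975 + 0.468) ≈ 2.10768, so M₁ = 2.10768 × 1.5 ≈ 3.1615 billion.
After the change m₂ = (1 + 0.037) / (0.131 + 0.0975 + 0.037) ≈ 3.90584, so M₂ = 3.90584 × 1.5 ≈ 5.8588 billion.
ΔM = M₂ − M₁ = 5.8588 − 3.1615 = 2.6973 billion.

¥2.697 billion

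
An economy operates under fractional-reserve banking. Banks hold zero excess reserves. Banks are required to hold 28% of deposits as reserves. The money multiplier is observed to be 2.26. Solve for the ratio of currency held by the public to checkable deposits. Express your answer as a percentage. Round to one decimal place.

29.1%

Using m = 2.26. From m = (1 + c)/(c + rr + e), rearranging gives 1 + c = m·(c + rr + e), so c·(1 − m) = m·(rr + e) − 1.
Hence c = [m·(rr + e) − 1]/(1 − m) = [2.26 × (0.28 + 0) − 1] / (1 − 2.26) ≈ 0.291429.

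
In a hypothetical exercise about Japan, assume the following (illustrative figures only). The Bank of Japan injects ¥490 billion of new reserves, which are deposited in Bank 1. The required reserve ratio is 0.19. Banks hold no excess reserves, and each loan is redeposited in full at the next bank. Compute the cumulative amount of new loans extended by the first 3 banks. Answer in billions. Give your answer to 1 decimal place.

Bank i lends (1 − rr)^i of the original deposit: Bank 1 lends 490·0.8100 = 396.9000, Bank 2 lends 490·0.8100² = 321.4890, and so on.
Summing a geometric series: total = 490·[0.8100·(1 − 0.8100^3) / (1 − 0.8100)] ≈ 978.7951 billion.

¥978.8 billion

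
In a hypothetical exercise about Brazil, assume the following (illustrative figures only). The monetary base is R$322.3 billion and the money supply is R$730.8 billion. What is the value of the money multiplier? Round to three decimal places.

2.267

The money multiplier is m = M / MB = 730.8 / 322.3 ≈ 2.26745.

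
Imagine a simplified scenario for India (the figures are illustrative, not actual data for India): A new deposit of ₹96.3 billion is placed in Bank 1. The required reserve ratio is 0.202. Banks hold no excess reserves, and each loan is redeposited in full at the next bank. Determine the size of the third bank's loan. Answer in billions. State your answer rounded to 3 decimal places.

Each bank lends a fraction (1 − rr) = 0.7980 of the deposit it receives, so Bank 3 receives 96.3·0.7980^2 and lends 96.3·0.7980^3 ≈ 48.9367 billion.

₹48.937 billion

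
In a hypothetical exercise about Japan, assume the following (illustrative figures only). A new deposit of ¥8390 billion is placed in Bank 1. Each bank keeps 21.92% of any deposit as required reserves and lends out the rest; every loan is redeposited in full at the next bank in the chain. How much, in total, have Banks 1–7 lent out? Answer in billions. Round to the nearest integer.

¥24598 billion

Bank i lends (1 − rr)^i of the original deposit: Bank 1 lends 8390·0.7808 = 6550.9120, Bank 2 lends 8390·0.7808² ≈ 5114.9521, and so on.
Summing a geometric series: total = 8390·[0.7808·(1 − 0.7808^7) / (1 − 0.7808)] ≈ 24598.1757 billion.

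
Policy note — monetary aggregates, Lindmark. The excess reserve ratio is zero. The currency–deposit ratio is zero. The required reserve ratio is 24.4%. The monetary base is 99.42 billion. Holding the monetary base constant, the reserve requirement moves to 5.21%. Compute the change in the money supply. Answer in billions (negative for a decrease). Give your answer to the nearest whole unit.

Initially m₁ = 1 / (0.244) ≈ 4.0984, so M₁ = 4.0984 × 99.42 ≈ 407.4629 billion.
After the change m₂ = 1 / (0.0521) ≈ 19.1939, so M₂ = 19.1939 × 99.42 ≈ 1908.2575 billion.
ΔM = M₂ − M₁ = 1908.2575 − 407.4629 = 1500.7946 billion.

1501 billion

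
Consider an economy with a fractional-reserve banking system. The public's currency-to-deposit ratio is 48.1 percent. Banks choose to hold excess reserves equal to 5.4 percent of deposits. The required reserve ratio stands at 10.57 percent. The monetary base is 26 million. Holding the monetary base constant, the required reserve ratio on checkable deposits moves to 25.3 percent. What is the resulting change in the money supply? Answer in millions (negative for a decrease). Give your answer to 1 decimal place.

Initially m₁ = (1 + 0.481) / (0.1057 + 0.054 + 0.481) ≈ 2.3115, so M₁ = 2.3115 × 26 = 60.099 million.
After the change m₂ = (1 + 0.481) / (0.253 + 0.054 + 0.481) ≈ 1.8794, so M₂ = 1.8794 × 26 = 48.8644 million.
ΔM = M₂ − M₁ = 48.8644 − 60.099 = -11.2346 million.

-11.2 million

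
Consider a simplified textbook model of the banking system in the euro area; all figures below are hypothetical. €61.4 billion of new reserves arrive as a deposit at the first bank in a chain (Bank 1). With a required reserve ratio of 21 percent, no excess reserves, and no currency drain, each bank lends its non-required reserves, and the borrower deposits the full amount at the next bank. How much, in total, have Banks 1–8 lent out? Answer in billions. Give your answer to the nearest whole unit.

€196 billion

Bank i lends (1 − rr)^i of the original deposit: Bank 1 lends 61.4·0.7900 = 48.5060, Bank 2 lends 61.4·0.7900² ≈ 38.3197, and so on.
Summing a geometric series: total = 61.4·[0.7900·(1 − 0.7900^8) / (1 − 0.7900)] ≈ 195.9386 billion.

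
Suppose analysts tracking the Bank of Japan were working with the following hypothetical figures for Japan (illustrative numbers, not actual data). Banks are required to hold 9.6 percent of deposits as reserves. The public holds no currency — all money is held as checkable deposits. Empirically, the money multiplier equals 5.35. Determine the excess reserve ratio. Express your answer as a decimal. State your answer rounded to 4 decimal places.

Using m = 5.35. Since m = (1 + c)/(c + rr + e), the denominator satisfies c + rr + e = (1 + c)/m = (1 + 0) / 5.35 ≈ 0.186916.
With c = 0 and rr = 0.096, the excess reserve ratio is 0.186916 − 0 − 0.096 = 0.090916.

0.0909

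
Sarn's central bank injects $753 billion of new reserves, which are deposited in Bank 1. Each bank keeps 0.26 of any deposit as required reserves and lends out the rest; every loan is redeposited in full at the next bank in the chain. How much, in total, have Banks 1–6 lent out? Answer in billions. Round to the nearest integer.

Bank i lends (1 − rr)^i of the original deposit: Bank 1 lends 753·0.7400 = 557.2200, Bank 2 lends 753·0.7400² = 412.3428, and so on.
Summing a geometric series: total = 753·[0.7400·(1 − 0.7400^6) / (1 − 0.7400)] ≈ 1791.2341 billion.

$1791 billion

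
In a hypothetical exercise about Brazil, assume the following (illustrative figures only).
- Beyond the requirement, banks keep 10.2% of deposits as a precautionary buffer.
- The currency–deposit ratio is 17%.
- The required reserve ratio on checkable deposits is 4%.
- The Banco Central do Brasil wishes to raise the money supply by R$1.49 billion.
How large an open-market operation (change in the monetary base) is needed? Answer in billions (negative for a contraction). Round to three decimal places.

R$0.397 billion

The money multiplier is m = (1 + c) / (rr + e + c) = (1 + 0.17) / (0.04 + 0.102 + 0.17) = 3.75.
ΔMB = ΔM / m = (+1.49) / 3.75 ≈ 0.3973 billion.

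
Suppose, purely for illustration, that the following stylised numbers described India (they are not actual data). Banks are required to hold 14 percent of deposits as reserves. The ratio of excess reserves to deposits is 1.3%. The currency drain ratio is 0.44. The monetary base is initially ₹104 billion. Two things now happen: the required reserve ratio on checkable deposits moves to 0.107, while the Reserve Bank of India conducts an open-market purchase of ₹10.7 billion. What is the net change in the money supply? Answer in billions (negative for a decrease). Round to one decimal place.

₹42.4 billion

Before: m₁ = (1 + 0.44) / (0.14 + 0.013 + 0.44) ≈ 2.42833, MB₁ = 104, so M₁ = 2.42833 × 104 ≈ 252.5463 billion.
After: m₂ = (1 + 0.44) / (0.107 + 0.013 + 0.44) ≈ 2.57143, MB₂ = 104 + 10.7 = 114.7, so M₂ = 2.57143 × 114.7 ≈ 294.943 billion.
ΔM = M₂ − M₁ = 294.943 − 252.5463 = 42.3967 billion.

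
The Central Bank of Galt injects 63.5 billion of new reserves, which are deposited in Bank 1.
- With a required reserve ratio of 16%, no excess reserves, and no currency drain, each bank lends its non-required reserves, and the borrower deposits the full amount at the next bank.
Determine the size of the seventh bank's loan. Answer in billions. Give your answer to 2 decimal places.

18.74 billion

Each bank lends a fraction (1 − rr) = 0.8400 of the deposit it receives, so Bank 7 receives 63.5·0.8400^6 and lends 63.5·0.8400^7 ≈ 18.7382 billion.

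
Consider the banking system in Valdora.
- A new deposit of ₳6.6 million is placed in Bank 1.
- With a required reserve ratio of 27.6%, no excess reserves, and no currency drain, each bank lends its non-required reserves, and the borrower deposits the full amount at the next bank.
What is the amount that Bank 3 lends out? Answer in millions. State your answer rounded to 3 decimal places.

₳2.505 million

Each bank lends a fraction (1 − rr) = 0.7240 of the deposit it receives, so Bank 3 receives 6.6·0.7240^2 and lends 6.6·0.7240^3 ≈ 2.5047 million.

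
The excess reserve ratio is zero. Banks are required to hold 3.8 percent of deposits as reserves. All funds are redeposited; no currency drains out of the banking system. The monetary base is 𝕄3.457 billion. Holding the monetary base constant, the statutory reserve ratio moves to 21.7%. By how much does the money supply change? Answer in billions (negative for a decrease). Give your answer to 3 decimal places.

Initially m₁ = 1 / (0.038) ≈ 26.31579, so M₁ = 26.31579 × 3.457 ≈ 90.9737 billion.
After the change m₂ = 1 / (0.217) ≈ 4.60829, so M₂ = 4.60829 × 3.457 ≈ 15.9309 billion.
ΔM = M₂ − M₁ = 15.9309 − 90.9737 = -75.0428 billion.

-75.043 billion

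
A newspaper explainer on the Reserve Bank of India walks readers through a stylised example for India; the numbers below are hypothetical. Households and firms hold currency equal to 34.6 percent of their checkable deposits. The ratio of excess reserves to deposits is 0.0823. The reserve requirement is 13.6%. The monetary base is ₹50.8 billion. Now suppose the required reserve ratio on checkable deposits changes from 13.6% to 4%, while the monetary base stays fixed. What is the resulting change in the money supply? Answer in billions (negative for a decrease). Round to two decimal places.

₹24.84 billion

Initially m₁ = (1 + 0.346) / (0.136 + 0.0823 + 0.346) ≈ 2.38526, so M₁ = 2.38526 × 50.8 ≈ 121.1712 billion.
After the change m₂ = (1 + 0.346) / (0.04 + 0.0823 + 0.346) ≈ 2.87423, so M₂ = 2.87423 × 50.8 ≈ 146.0109 billion.
ΔM = M₂ − M₁ = 146.0109 − 121.1712 = 24.8397 billion.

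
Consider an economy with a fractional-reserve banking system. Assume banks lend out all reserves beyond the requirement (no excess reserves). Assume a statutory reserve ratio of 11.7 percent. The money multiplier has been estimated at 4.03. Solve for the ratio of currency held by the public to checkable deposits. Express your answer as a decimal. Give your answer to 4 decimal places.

0.1744

Using m = 4.03. From m = (1 + c)/(c + rr + e), rearranging gives 1 + c = m·(c + rr + e), so c·(1 − m) = m·(rr + e) − 1.
Hence c = [m·(rr + e) − 1]/(1 − m) = [4.03 × (0.117 + 0) − 1] / (1 − 4.03) ≈ 0.174419.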